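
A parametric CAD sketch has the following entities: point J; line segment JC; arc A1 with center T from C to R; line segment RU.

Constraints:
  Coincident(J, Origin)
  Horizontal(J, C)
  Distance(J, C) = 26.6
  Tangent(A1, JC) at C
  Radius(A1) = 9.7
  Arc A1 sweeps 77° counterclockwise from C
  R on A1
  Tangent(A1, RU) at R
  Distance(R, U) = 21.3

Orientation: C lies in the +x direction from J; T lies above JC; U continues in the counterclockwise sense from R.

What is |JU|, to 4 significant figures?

49.67

J is at the origin; JC is horizontal with |JC| = 26.6 and C on the +x side, so C = (26.60, 0.000). Tangency of A1 to JC means the radius TC is perpendicular to JC, so T = C + (0, 9.7) = (26.60, 9.700). On A1, C sits at bearing -90° from T; a 77° counterclockwise sweep puts R at bearing -13°, so R = T + 9.7·(cos -13°, sin -13°) = (36.05, 7.518). Tangency of A1 to RU means the radius TR is perpendicular to RU, so RU runs along (−sin -13°, cos -13°); with |RU| = 21.3, U = (40.84, 28.27). Then |JU| = |U − J| = 49.67.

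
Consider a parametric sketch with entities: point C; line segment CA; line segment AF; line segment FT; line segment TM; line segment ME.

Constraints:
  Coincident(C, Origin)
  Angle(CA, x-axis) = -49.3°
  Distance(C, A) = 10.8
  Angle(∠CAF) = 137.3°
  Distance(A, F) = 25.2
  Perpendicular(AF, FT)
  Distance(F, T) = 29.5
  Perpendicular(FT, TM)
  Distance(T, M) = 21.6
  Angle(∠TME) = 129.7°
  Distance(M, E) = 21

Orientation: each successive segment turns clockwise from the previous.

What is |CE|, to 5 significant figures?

6.3044

C is at the origin; CA runs at -49.3° with length 10.8, so A = (7.0427, -8.1879). ∠CAF = 137.3° gives AF at -92.000° from the x-axis; with |AF| = 25.2, F = (6.1632, -33.372). AF is perpendicular to FT, so FT runs at 178.00°; with |FT| = 29.5, T = (-23.319, -32.343). FT ⟂ TM, so TM runs at 88.000°; with |TM| = 21.6, M = (-22.565, -10.756). ∠TME = 129.7° gives ME at 37.700° from the x-axis; with |ME| = 21.0, E = (-5.9493, 2.0859). Then |CE| = |E − C| = 6.3044.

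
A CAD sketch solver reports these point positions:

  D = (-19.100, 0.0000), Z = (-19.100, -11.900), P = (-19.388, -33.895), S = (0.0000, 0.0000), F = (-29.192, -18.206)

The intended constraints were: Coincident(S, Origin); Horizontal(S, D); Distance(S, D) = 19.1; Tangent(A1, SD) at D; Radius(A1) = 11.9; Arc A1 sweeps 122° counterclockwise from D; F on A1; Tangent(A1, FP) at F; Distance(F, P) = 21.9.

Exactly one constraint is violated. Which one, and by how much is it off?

Distance(F, P) = 21.9 — off by 3.40.

S = (0.00, 0.00) ✓; S.y = 0.00, D.y = 0.00 ✓; |SD| = 19.10 ✓; ∠(ZD, DS) = 90.00° ✓; |ZD| = 11.90 ✓; bearing(Z→F) − bearing(Z→D) = 122.0° ✓; |ZF| = 11.90 ✓; ∠(ZF, FP) = 90.00° ✓; |FP| = 18.50 ✗.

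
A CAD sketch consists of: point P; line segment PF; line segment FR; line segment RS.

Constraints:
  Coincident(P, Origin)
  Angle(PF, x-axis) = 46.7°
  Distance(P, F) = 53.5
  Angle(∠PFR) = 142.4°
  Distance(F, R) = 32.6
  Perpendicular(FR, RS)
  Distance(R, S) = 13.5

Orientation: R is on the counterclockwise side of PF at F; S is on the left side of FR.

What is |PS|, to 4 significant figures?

77.39

∠PFR = 142.4°, so FR runs at 46.7° + (180° − 142.4°) = 84.30° from the x-axis; with |FR| = 32.6, R = F + 32.6·(cos 84.30°, sin 84.30°) = (39.93, 71.37). FR is perpendicular to RS; with |RS| = 13.5 on the left of FR, S = R + 13.5·(-0.9951, 0.09932) = (26.50, 72.72). Then |PS| = |S − P| = 77.39.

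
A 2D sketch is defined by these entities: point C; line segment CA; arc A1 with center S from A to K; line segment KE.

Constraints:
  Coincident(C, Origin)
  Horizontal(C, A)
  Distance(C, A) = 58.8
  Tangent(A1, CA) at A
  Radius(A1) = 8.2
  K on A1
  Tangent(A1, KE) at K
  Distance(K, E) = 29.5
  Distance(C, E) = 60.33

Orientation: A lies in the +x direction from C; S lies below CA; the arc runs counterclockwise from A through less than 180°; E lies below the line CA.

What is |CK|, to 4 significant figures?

51.18

C is at the origin; C and A share the same y with |CA| = 58.8 and A on the +x side, so A = (58.80, 0.000). A1 meets CA tangentially, so SA is at right angles to CA, so S = A + (0, -8.2) = (58.80, -8.200). Since SK ⟂ KE (tangency), |SE| = √(8.2² + 29.5²) = 30.62 regardless of where K sits on A1. So E lies on both circle(C, 60.33) and circle(S, 30.62); the below-CA intersection is E = (47.82, -36.78). K is the foot of the tangent from E: K = (50.64, -7.417).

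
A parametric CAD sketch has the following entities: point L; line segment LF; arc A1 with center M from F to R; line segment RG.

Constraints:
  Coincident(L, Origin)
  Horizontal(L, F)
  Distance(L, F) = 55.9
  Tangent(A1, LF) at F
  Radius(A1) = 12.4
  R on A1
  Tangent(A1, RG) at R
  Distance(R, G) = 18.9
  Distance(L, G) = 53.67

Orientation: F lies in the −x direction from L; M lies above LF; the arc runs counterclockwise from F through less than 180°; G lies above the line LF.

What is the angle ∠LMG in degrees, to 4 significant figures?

69.44°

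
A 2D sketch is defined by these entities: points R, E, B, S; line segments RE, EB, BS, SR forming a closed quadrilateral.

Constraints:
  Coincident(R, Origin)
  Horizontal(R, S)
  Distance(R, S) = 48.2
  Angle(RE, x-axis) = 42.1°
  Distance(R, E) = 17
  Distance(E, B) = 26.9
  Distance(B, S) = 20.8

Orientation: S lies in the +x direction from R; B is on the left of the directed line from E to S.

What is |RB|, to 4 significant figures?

42.76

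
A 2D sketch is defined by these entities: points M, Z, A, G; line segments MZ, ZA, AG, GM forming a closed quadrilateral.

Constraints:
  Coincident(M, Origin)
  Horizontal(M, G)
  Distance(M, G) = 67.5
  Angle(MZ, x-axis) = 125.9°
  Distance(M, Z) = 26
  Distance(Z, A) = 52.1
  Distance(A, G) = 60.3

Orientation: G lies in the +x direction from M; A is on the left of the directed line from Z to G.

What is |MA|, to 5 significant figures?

55.788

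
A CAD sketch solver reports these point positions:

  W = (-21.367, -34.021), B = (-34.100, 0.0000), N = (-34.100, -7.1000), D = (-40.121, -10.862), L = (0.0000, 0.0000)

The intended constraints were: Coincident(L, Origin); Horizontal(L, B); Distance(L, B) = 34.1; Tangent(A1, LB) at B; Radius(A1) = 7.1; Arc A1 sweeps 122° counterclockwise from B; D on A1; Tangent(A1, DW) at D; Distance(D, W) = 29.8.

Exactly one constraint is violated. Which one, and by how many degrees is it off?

Tangent(A1, DW) at D — off by 7.00°.

L = (0.00, 0.00) ✓; L.y = 0.00, B.y = 0.00 ✓; |LB| = 34.10 ✓; ∠(NB, BL) = 90.00° ✓; |NB| = 7.100 ✓; bearing(N→D) − bearing(N→B) = 122.0° ✓; |ND| = 7.100 ✓; ∠(ND, DW) = 83.00° ✗; |DW| = 29.80 ✓.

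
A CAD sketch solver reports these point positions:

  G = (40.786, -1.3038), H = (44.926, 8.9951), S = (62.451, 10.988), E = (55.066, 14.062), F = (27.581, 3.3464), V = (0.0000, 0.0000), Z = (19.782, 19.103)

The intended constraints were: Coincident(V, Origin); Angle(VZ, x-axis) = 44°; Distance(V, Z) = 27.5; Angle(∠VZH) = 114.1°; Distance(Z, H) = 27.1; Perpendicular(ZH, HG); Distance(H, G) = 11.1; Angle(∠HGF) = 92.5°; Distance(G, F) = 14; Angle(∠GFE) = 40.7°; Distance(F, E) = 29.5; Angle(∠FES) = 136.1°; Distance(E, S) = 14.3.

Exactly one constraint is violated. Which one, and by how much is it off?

Distance(E, S) = 14.3 — off by 6.30.

V = (0.00, 0.00) ✓; VZ at 44.00° ✓; |VZ| = 27.50 ✓; ∠VZH = 114.1° ✓; |ZH| = 27.10 ✓; ∠(ZH, HG) = 90.00° ✓; |HG| = 11.10 ✓; ∠HGF = 92.50° ✓; |GF| = 14.00 ✓; ∠GFE = 40.70° ✓; |FE| = 29.50 ✓; ∠FES = 136.1° ✓; |ES| = 7.999 ✗.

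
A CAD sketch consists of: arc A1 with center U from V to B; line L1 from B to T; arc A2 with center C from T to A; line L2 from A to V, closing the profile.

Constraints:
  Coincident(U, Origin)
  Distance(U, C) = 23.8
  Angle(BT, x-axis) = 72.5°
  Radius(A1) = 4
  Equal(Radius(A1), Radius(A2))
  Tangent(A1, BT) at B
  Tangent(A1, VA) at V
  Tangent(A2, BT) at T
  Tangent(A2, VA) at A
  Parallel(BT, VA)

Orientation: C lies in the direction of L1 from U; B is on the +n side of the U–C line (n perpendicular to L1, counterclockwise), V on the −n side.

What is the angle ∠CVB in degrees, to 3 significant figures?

80.5°

The slot axis is L1's direction at 72.5°, so u = (cos 72.5°, sin 72.5°) = (0.301, 0.954) and n = (−sin 72.5°, cos 72.5°) = (-0.954, 0.301). U is at the origin and C lies 23.8 along u from U, so C = 23.8·u = (7.16, 22.7). Tangency of A1 to both parallel lines with radius 4.0 puts B and V at U ± 4.0·n: B = (-3.81, 1.20), V = (3.81, -1.20). Then cos ∠CVB = VC·VB / (|VC||VB|), giving 80.5°.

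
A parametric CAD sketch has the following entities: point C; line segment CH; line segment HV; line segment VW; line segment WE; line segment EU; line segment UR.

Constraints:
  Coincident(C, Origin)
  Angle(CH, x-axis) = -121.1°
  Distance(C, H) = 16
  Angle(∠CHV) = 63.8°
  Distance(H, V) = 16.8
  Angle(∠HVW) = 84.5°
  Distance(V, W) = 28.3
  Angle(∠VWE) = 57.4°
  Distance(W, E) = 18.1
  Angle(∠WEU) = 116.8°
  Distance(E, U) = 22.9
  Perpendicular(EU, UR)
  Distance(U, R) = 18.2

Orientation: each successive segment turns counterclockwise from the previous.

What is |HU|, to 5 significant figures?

6.9651

C is at the origin; CH runs at -121.1° with length 16.0, so H = (-8.2645, -13.700). ∠CHV = 63.8° gives HV at -4.9000° from the x-axis; with |HV| = 16.8, V = (8.4741, -15.135). ∠HVW = 84.5° gives VW at 90.600° from the x-axis; with |VW| = 28.3, W = (8.1777, 13.163). ∠VWE = 57.4° gives WE at -146.80° from the x-axis; with |WE| = 18.1, E = (-6.9677, 3.2523). ∠WEU = 116.8° gives EU at -83.600° from the x-axis; with |EU| = 22.9, U = (-4.4151, -19.505). Then |HU| = |U − H| = 6.9651.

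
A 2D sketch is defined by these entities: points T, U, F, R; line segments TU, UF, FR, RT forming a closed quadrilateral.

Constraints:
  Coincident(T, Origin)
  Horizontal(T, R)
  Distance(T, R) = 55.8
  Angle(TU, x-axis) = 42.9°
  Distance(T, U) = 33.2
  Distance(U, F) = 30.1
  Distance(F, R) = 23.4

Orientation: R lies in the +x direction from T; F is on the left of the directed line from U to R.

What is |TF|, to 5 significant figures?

59.213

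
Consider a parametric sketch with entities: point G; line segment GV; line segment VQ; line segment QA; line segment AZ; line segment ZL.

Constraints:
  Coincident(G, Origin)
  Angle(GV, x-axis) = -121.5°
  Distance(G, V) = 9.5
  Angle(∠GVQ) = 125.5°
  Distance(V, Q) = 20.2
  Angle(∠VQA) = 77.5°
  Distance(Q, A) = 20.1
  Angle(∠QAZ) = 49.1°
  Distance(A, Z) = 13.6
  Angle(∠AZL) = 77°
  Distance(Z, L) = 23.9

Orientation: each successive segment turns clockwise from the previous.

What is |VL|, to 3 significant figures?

29.7

G is at the origin; GV runs at -121.5° with length 9.5, so V = (-4.96, -8.10). ∠GVQ = 125.5° gives VQ at -176° from the x-axis; with |VQ| = 20.2, Q = (-25.1, -9.51). ∠VQA = 77.5° gives QA at 81.5° from the x-axis; with |QA| = 20.1, A = (-22.1, 10.4). ∠QAZ = 49.1° gives AZ at -49.4° from the x-axis; with |AZ| = 13.6, Z = (-13.3, 0.0440). ∠AZL = 77.0° gives ZL at -152° from the x-axis; with |ZL| = 23.9, L = (-34.5, -11.0). Then |VL| = |L − V| = 29.7.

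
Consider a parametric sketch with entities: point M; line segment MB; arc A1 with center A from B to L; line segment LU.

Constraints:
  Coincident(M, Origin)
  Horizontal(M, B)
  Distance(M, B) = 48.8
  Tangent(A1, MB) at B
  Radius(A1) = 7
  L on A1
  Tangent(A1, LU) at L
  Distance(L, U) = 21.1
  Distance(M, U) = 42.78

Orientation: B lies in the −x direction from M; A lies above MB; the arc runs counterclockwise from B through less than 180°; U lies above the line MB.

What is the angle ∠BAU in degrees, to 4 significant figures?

141.9°

M is at the origin; M and B share the same y with |MB| = 48.8 and B on the −x side, so B = (-48.80, 0.000). A1 meets MB tangentially, so AB is at right angles to MB, so A = B + (0, 7) = (-48.80, 7.000). Since AL ⟂ LU (tangency), |AU| = √(7.0² + 21.1²) = 22.23 regardless of where L sits on A1. So U lies on both circle(M, 42.78) and circle(A, 22.23); the above-MB intersection is U = (-35.08, 24.49). L is the foot of the tangent from U: L = (-42.21, 4.633).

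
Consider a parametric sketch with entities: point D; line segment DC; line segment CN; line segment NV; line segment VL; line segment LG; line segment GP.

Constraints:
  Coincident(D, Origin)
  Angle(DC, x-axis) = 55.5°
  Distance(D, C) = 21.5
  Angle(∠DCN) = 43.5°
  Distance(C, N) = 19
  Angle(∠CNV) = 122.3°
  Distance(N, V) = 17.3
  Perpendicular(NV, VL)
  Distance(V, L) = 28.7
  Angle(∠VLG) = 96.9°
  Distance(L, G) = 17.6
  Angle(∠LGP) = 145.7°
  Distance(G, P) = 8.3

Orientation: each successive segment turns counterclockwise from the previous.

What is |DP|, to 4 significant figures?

24.40

D is at the origin; DC runs at 55.5° with length 21.5, so C = (12.18, 17.72). ∠DCN = 43.5° gives CN at -168.0° from the x-axis; with |CN| = 19.0, N = (-6.407, 13.77). ∠CNV = 122.3° gives NV at -110.3° from the x-axis; with |NV| = 17.3, V = (-12.41, -2.457). NV is perpendicular to VL, so VL runs at -20.30°; with |VL| = 28.7, L = (14.51, -12.41). ∠VLG = 96.9° gives LG at 62.80° from the x-axis; with |LG| = 17.6, G = (22.55, 3.240). ∠LGP = 145.7° gives GP at 97.10° from the x-axis; with |GP| = 8.3, P = (21.53, 11.48). Then |DP| = |P − D| = 24.40.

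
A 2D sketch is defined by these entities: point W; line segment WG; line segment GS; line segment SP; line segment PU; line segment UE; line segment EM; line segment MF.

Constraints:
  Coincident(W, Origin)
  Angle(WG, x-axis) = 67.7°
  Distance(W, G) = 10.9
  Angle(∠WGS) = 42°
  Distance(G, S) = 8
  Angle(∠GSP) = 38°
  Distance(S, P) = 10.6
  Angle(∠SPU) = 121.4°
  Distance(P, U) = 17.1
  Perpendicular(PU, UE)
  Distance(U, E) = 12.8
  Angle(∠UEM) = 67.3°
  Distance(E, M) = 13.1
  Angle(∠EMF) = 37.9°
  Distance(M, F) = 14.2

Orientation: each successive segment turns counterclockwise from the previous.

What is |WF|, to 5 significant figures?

26.959

∠UEM = 67.3° gives EM at -111.00° from the x-axis; with |EM| = 13.1, M = (5.1496, 13.334). ∠EMF = 37.9° gives MF at 31.100° from the x-axis; with |MF| = 14.2, F = (17.309, 20.668). Then |WF| = |F − W| = 26.959.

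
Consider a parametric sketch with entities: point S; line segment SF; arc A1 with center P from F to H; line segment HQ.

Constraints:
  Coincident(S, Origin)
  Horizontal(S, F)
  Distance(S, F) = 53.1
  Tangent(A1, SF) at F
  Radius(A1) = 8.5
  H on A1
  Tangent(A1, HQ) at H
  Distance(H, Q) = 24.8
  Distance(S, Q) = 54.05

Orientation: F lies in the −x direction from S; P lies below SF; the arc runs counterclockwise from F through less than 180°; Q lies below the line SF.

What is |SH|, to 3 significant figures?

61.1

Checks: S.y = 0.00, F.y = 0.00 ✓; |PH| = 8.500 ✓; ∠(PH, HQ) = 90.00° ✓; |HQ| = 24.80 ✓; |SQ| = 54.05 ✓.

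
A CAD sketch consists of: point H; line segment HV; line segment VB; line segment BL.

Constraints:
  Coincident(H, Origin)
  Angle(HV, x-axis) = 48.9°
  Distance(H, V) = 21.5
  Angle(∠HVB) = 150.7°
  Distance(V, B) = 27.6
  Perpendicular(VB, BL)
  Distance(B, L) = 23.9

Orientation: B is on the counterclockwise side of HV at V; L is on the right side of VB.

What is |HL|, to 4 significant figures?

57.73

H is at the origin; HV runs at 48.9° with length 21.5, so V = 21.5·(cos 48.9°, sin 48.9°) = (14.13, 16.20). ∠HVB = 150.7°, so VB runs at 48.9° + (180° − 150.7°) = 78.20° from the x-axis; with |VB| = 27.6, B = V + 27.6·(cos 78.20°, sin 78.20°) = (19.78, 43.22). VB ⟂ BL; with |BL| = 23.9 on the right of VB, L = B + 23.9·(0.9789, -0.2045) = (43.17, 38.33). Then |HL| = |L − H| = 57.73.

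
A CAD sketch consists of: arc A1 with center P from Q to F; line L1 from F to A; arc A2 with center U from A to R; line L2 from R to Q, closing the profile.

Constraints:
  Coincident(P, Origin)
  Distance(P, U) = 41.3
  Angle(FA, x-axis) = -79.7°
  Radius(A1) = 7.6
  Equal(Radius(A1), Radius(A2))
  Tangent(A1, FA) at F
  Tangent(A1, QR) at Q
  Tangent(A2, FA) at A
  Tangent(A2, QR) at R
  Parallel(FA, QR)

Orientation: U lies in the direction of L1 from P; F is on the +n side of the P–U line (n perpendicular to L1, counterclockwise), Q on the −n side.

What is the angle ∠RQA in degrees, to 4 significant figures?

20.21°

Tangency of A1 to both parallel lines with radius 7.6 puts F and Q at P ± 7.6·n: F = (7.478, 1.359), Q = (-7.478, -1.359). Equal radii place A and R the same way about U: A = U + 7.6·n = (14.86, -39.28), R = U − 7.6·n = (-0.09299, -41.99). Then cos ∠RQA = QR·QA / (|QR||QA|), giving 20.21°.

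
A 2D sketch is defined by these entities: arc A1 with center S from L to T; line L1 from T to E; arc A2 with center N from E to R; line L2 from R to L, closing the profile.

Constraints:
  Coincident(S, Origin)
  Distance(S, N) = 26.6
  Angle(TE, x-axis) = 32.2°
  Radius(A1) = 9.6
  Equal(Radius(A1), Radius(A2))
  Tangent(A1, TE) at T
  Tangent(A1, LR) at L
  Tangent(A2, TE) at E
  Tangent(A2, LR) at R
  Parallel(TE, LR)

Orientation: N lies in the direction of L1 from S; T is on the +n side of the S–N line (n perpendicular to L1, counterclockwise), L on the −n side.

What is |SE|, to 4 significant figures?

28.28

The slot axis is L1's direction at 32.2°, so u = (cos 32.2°, sin 32.2°) = (0.8462, 0.5329) and n = (−sin 32.2°, cos 32.2°) = (-0.5329, 0.8462). S is at the origin and N lies 26.6 along u from S, so N = 26.6·u = (22.51, 14.17). Tangency of A1 to both parallel lines with radius 9.6 puts T and L at S ± 9.6·n: T = (-5.116, 8.123), L = (5.116, -8.123). Equal radii place E and R the same way about N: E = N + 9.6·n = (17.39, 22.30), R = N − 9.6·n = (27.62, 6.051). Then |SE| = |E − S| = 28.28.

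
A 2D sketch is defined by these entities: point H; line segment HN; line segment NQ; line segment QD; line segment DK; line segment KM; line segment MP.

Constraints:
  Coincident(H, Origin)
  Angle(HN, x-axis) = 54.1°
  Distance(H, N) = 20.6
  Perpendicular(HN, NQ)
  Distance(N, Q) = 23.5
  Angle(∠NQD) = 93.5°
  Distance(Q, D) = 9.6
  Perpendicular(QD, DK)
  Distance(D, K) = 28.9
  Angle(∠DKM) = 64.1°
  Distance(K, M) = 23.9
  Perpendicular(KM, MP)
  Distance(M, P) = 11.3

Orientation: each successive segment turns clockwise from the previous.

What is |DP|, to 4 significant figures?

18.52

H is at the origin; HN runs at 54.1° with length 20.6, so N = (12.08, 16.69). HN is perpendicular to NQ, so NQ runs at -35.90°; with |NQ| = 23.5, Q = (31.12, 2.907). ∠NQD = 93.5° gives QD at -122.4° from the x-axis; with |QD| = 9.6, D = (25.97, -5.198). QD ⟂ DK, so DK runs at 147.6°; with |DK| = 28.9, K = (1.570, 10.29). ∠DKM = 64.1° gives KM at 31.70° from the x-axis; with |KM| = 23.9, M = (21.90, 22.85). KM is perpendicular to MP, so MP runs at -58.30°; with |MP| = 11.3, P = (27.84, 13.23). Then |DP| = |P − D| = 18.52.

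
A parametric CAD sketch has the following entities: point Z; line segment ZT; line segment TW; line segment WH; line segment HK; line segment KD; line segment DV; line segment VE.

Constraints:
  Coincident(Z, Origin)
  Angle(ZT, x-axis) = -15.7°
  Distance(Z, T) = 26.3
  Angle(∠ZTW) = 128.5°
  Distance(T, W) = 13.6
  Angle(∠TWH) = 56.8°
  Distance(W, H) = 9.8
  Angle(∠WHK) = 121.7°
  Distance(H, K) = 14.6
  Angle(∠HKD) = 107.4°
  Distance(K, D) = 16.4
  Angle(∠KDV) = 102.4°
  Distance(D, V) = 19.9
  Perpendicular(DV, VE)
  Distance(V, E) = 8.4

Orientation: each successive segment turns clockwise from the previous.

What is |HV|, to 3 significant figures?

25.6

Z is at the origin; ZT runs at -15.7° with length 26.3, so T = (25.3, -7.12). ∠ZTW = 128.5° gives TW at -67.2° from the x-axis; with |TW| = 13.6, W = (30.6, -19.7). ∠TWH = 56.8° gives WH at 170° from the x-axis; with |WH| = 9.8, H = (21.0, -17.9). ∠WHK = 121.7° gives HK at 111° from the x-axis; with |HK| = 14.6, K = (15.6, -4.28). ∠HKD = 107.4° gives KD at 38.7° from the x-axis; with |KD| = 16.4, D = (28.4, 5.97). ∠KDV = 102.4° gives DV at -38.9° from the x-axis; with |DV| = 19.9, V = (43.9, -6.52). Then |HV| = |V − H| = 25.6.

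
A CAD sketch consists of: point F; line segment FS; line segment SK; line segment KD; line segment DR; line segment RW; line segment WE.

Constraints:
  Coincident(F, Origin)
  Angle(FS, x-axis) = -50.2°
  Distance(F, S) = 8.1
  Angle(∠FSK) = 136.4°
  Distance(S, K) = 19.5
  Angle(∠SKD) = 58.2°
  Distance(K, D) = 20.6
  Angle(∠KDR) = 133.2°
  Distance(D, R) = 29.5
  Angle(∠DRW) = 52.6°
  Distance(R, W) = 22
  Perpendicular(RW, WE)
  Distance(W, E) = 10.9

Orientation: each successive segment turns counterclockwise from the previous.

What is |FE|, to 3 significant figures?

5.74

F is at the origin; FS runs at -50.2° with length 8.1, so S = (5.18, -6.22). ∠FSK = 136.4° gives SK at -6.60° from the x-axis; with |SK| = 19.5, K = (24.6, -8.46). ∠SKD = 58.2° gives KD at 115° from the x-axis; with |KD| = 20.6, D = (15.8, 10.2). ∠KDR = 133.2° gives DR at 162° from the x-axis; with |DR| = 29.5, R = (-12.3, 19.3). ∠DRW = 52.6° gives RW at -70.6° from the x-axis; with |RW| = 22.0, W = (-4.96, -1.46). The perpendicularity gives WE at right angles to RW, so WE runs at 19.4°; with |WE| = 10.9, E = (5.32, 2.16). Then |FE| = |E − F| = 5.74.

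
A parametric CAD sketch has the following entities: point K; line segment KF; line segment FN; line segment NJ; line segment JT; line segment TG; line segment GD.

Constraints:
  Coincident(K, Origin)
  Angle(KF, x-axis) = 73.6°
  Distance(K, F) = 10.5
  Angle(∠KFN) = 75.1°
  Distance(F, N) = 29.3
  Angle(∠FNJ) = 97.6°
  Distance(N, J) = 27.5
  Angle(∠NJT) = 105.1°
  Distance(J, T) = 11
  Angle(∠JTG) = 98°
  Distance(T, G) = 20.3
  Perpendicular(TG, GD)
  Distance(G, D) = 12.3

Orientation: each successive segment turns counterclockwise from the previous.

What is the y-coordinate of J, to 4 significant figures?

-16.31

K is at the origin; KF runs at 73.6° with length 10.5, so F = (2.965, 10.07). ∠KFN = 75.1° gives FN at 178.5° from the x-axis; with |FN| = 29.3, N = (-26.33, 10.84). ∠FNJ = 97.6° gives NJ at -99.10° from the x-axis; with |NJ| = 27.5, J = (-30.67, -16.31). So J.y = -16.31.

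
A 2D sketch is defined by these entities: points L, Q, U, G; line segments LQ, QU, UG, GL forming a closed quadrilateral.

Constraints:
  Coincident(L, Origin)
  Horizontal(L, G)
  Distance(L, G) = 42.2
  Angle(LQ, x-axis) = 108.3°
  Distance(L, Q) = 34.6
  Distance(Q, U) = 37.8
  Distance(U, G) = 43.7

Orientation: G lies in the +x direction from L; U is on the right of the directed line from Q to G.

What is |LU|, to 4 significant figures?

3.964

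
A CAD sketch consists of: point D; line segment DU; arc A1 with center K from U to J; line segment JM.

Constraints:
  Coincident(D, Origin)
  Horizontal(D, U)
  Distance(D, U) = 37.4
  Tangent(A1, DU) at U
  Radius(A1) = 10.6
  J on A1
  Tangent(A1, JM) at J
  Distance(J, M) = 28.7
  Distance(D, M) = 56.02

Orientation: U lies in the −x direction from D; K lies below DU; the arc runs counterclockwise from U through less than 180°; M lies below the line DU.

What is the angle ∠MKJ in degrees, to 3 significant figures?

69.7°

D is at the origin; D and U share the same y with |DU| = 37.4 and U on the −x side, so U = (-37.4, 0.00). Tangency of A1 to DU means the radius KU is perpendicular to DU, so K = U + (0, -10.6) = (-37.4, -10.6). Since KJ ⟂ JM (tangency), |KM| = √(10.6² + 28.7²) = 30.6 regardless of where J sits on A1. So M lies on both circle(D, 56.02) and circle(K, 30.6); the below-DU intersection is M = (-38.0, -41.2). J is the foot of the tangent from M: J = (-47.4, -14.1).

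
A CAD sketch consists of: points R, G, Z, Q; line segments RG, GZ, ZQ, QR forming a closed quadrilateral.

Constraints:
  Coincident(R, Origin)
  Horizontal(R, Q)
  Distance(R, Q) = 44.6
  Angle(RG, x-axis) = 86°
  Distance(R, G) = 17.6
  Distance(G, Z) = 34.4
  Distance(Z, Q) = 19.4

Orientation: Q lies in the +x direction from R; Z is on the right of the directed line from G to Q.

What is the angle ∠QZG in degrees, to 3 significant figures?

118°

Checks: |GZ| = 34.40 ✓; |ZQ| = 19.40 ✓.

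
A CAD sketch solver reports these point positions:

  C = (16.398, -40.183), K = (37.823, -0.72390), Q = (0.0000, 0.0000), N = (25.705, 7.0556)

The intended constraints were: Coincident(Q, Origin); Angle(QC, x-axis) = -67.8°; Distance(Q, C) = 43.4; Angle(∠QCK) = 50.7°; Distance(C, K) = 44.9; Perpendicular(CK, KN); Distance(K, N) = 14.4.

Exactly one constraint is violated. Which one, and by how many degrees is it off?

Perpendicular(CK, KN) — off by 4.20°.

Q = (0.00, 0.00) ✓; QC at -67.80° ✓; |QC| = 43.40 ✓; ∠QCK = 50.70° ✓; |CK| = 44.90 ✓; ∠(CK, KN) = 85.80° ✗; |KN| = 14.40 ✓.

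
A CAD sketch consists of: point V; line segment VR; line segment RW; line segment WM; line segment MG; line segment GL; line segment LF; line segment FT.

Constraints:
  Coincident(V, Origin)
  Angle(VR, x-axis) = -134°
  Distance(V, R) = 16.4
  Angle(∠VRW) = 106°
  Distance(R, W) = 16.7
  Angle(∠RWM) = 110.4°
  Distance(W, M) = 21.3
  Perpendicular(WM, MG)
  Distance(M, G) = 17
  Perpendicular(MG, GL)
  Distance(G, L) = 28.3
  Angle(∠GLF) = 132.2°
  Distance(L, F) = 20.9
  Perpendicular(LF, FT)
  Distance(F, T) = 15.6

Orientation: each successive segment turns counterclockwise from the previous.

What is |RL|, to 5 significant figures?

1.7903

WM is perpendicular to MG, so MG runs at 99.600°; with |MG| = 17.0, G = (15.124, -5.9457). The perpendicularity gives GL at right angles to MG, so GL runs at -170.40°; with |GL| = 28.3, L = (-12.779, -10.665). Then |RL| = |L − R| = 1.7903.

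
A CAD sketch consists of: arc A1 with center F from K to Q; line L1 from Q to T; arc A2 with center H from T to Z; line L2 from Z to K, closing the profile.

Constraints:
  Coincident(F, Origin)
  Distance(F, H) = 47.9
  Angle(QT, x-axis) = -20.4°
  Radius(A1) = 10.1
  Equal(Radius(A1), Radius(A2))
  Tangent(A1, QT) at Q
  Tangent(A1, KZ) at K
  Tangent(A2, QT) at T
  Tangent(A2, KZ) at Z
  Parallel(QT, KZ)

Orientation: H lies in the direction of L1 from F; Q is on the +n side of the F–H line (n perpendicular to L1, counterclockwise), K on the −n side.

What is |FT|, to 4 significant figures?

48.95

The slot axis is L1's direction at -20.4°, so u = (cos -20.4°, sin -20.4°) = (0.9373, -0.3486) and n = (−sin -20.4°, cos -20.4°) = (0.3486, 0.9373). F is at the origin and H lies 47.9 along u from F, so H = 47.9·u = (44.90, -16.70). Tangency of A1 to both parallel lines with radius 10.1 puts Q and K at F ± 10.1·n: Q = (3.521, 9.467), K = (-3.521, -9.467). Equal radii place T and Z the same way about H: T = H + 10.1·n = (48.42, -7.230), Z = H − 10.1·n = (41.38, -26.16). Then |FT| = |T − F| = 48.95.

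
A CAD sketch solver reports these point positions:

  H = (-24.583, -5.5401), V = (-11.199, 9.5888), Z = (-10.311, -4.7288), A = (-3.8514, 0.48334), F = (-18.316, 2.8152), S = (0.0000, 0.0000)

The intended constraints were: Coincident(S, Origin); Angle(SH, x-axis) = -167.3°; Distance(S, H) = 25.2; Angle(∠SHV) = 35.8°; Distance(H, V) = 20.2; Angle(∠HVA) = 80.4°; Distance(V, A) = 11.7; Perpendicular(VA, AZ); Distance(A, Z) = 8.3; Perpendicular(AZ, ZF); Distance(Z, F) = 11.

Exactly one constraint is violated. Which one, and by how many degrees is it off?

Perpendicular(AZ, ZF) — off by 7.80°.

S = (0.00, 0.00) ✓; SH at -167.3° ✓; |SH| = 25.20 ✓; ∠SHV = 35.80° ✓; |HV| = 20.20 ✓; ∠HVA = 80.40° ✓; |VA| = 11.70 ✓; ∠(VA, AZ) = 90.00° ✓; |AZ| = 8.300 ✓; ∠(AZ, ZF) = 82.20° ✗; |ZF| = 11.00 ✓.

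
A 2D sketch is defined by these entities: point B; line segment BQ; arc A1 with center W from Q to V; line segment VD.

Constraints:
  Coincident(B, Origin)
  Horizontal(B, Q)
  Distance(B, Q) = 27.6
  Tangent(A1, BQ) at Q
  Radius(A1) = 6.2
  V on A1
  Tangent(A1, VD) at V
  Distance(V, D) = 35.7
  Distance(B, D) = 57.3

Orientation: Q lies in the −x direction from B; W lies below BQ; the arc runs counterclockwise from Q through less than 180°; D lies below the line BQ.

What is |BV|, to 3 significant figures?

34.0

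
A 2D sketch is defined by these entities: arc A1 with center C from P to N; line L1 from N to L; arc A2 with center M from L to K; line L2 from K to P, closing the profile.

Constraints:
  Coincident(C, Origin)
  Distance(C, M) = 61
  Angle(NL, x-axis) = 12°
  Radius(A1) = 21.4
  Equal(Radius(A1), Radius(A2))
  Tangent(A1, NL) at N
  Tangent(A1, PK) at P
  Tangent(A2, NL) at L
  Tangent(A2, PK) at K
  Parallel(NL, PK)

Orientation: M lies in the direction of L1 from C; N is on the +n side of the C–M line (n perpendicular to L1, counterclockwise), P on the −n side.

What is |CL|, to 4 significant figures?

64.64

The slot axis is L1's direction at 12.0°, so u = (cos 12.0°, sin 12.0°) = (0.9781, 0.2079) and n = (−sin 12.0°, cos 12.0°) = (-0.2079, 0.9781). C is at the origin and M lies 61.0 along u from C, so M = 61.0·u = (59.67, 12.68). Tangency of A1 to both parallel lines with radius 21.4 puts N and P at C ± 21.4·n: N = (-4.449, 20.93), P = (4.449, -20.93). Equal radii place L and K the same way about M: L = M + 21.4·n = (55.22, 33.61), K = M − 21.4·n = (64.12, -8.250). Then |CL| = |L − C| = 64.64.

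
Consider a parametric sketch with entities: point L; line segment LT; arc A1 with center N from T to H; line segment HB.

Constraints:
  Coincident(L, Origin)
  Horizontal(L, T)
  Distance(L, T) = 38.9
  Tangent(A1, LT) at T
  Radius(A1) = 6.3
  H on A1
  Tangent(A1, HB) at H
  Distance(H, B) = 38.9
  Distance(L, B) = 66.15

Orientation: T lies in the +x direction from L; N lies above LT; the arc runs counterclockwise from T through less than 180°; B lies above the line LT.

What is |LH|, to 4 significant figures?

45.52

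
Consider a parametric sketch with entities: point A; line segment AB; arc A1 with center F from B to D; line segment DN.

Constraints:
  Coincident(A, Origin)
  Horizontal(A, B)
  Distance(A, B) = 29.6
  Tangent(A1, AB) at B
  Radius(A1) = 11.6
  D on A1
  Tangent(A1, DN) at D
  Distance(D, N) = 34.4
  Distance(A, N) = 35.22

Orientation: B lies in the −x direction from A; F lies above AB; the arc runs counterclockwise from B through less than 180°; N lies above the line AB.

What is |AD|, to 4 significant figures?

20.44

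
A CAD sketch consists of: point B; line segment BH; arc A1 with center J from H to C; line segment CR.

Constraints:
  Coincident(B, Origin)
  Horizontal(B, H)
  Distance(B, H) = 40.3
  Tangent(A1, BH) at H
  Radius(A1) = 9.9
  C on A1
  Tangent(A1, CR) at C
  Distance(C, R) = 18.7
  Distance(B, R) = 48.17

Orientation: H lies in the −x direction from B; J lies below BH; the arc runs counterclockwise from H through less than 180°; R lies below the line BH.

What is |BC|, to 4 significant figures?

50.76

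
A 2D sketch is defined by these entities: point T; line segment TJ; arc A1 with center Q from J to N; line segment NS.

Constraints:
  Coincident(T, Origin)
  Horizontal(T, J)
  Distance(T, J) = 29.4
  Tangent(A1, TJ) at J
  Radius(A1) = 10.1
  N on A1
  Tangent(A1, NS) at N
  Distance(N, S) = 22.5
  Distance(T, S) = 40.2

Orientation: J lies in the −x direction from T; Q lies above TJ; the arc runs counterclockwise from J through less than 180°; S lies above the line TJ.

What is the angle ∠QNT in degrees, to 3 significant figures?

143°

T is at the origin; TJ is horizontal with |TJ| = 29.4 and J on the −x side, so J = (-29.4, 0.00). A1 meets TJ tangentially, so QJ is at right angles to TJ, so Q = J + (0, 10.1) = (-29.4, 10.1). Since QN ⟂ NS (tangency), |QS| = √(10.1² + 22.5²) = 24.7 regardless of where N sits on A1. So S lies on both circle(T, 40.2) and circle(Q, 24.7); the above-TJ intersection is S = (-22.0, 33.6). N is the foot of the tangent from S: N = (-19.4, 11.3).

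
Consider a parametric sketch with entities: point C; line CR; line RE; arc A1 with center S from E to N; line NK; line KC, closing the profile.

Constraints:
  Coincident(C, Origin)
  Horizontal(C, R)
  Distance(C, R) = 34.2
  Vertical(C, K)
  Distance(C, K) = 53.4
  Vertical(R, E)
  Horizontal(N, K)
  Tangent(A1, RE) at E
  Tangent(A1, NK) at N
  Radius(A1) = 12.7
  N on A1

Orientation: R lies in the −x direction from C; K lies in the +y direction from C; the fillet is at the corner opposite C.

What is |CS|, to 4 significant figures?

46.03

C and K share the same x with |CK| = 53.4 and K on the +y side, so K = (0.000, 53.40). The virtual corner opposite C is at (-34.20, 53.40). Tangency of A1 to RE means the radius SE is perpendicular to RE and since A1 is tangent to NK there, SN ⟂ NK, with radius 12.7, so the center S sits 12.7 in from both sides at S = (-21.50, 40.70). Then |CS| = |S − C| = 46.03.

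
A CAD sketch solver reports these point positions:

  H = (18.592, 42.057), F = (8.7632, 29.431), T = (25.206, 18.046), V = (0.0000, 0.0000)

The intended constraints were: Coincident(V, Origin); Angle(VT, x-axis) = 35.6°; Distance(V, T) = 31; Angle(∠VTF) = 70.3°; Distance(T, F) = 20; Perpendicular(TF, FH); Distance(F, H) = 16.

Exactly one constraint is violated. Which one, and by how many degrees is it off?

Perpendicular(TF, FH) — off by 3.20°.

V = (0.00, 0.00) ✓; VT at 35.60° ✓; |VT| = 31.00 ✓; ∠VTF = 70.30° ✓; |TF| = 20.00 ✓; ∠(TF, FH) = 93.20° ✗; |FH| = 16.00 ✓.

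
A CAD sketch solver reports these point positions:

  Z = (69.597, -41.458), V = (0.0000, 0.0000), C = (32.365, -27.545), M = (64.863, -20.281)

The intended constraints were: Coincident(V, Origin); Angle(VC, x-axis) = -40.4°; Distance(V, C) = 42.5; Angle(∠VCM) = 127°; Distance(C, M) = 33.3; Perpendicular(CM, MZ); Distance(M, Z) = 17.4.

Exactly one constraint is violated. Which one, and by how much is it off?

Distance(M, Z) = 17.4 — off by 4.30.

V = (0.00, 0.00) ✓; VC at -40.40° ✓; |VC| = 42.50 ✓; ∠VCM = 127.0° ✓; |CM| = 33.30 ✓; ∠(CM, MZ) = 90.00° ✓; |MZ| = 21.70 ✗.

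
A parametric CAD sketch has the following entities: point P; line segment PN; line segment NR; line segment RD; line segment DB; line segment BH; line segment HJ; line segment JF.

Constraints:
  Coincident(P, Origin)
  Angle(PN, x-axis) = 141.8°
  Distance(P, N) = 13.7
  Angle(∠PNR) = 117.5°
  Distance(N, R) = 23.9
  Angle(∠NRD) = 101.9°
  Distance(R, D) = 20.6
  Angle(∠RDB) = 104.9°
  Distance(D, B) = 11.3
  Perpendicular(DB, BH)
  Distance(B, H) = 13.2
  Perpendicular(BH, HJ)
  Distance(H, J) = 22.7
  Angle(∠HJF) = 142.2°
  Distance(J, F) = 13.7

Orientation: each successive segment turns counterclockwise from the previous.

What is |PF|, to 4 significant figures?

52.53

BH ⟂ HJ, so HJ runs at 177.5°; with |HJ| = 22.7, J = (-38.94, -7.798). ∠HJF = 142.2° gives JF at -144.7° from the x-axis; with |JF| = 13.7, F = (-50.12, -15.71). Then |PF| = |F − P| = 52.53.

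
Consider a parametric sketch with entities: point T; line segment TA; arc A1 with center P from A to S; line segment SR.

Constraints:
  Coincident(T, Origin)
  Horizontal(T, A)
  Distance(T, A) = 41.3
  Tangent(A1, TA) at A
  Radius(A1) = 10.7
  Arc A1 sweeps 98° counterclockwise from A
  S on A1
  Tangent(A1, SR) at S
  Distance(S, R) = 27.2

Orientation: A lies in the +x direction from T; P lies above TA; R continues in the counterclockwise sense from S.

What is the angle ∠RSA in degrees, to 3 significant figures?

131°

T is at the origin; TA is horizontal with |TA| = 41.3 and A on the +x side, so A = (41.3, 0.00). Tangency of A1 to TA means the radius PA is perpendicular to TA, so P = A + (0, 10.7) = (41.3, 10.7). On A1, A sits at bearing -90° from P; a 98° counterclockwise sweep puts S at bearing 8°, so S = P + 10.7·(cos 8°, sin 8°) = (51.9, 12.2). Since A1 is tangent to SR there, PS ⟂ SR, so SR runs along (−sin 8°, cos 8°); with |SR| = 27.2, R = (48.1, 39.1). Then cos ∠RSA = SR·SA / (|SR||SA|), giving 131°.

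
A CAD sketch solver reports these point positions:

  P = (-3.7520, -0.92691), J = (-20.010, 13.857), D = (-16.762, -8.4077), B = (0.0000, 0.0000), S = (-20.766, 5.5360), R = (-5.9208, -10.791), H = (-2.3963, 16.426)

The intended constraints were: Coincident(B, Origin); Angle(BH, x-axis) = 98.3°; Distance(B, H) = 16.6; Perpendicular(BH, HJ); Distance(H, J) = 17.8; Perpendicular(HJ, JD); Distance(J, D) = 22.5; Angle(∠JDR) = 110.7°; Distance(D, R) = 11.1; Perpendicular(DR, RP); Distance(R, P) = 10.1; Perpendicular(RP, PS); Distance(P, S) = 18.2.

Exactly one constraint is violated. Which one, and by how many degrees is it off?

Perpendicular(RP, PS) — off by 8.40°.

B = (0.00, 0.00) ✓; BH at 98.30° ✓; |BH| = 16.60 ✓; ∠(BH, HJ) = 90.00° ✓; |HJ| = 17.80 ✓; ∠(HJ, JD) = 90.00° ✓; |JD| = 22.50 ✓; ∠JDR = 110.7° ✓; |DR| = 11.10 ✓; ∠(DR, RP) = 90.00° ✓; |RP| = 10.10 ✓; ∠(RP, PS) = 81.60° ✗; |PS| = 18.20 ✓.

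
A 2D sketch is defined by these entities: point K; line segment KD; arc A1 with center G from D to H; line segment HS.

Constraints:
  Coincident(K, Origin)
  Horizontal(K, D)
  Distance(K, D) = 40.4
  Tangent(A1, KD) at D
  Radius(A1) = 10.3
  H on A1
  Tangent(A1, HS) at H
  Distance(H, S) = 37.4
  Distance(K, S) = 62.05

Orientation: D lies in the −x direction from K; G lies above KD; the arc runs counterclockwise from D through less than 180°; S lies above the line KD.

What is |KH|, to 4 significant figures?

32.77

Checks: K.y = 0.00, D.y = 0.00 ✓; |GH| = 10.30 ✓; ∠(GH, HS) = 90.00° ✓; |HS| = 37.40 ✓; |KS| = 62.05 ✓.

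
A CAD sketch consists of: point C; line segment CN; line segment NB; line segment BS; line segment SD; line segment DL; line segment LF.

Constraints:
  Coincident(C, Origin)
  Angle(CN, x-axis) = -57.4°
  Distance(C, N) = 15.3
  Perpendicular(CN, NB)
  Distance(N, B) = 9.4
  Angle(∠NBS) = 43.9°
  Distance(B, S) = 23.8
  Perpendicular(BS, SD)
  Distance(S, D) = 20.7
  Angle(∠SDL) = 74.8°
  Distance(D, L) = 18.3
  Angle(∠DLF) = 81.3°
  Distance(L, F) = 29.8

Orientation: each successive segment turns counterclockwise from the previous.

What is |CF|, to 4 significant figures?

6.887

C is at the origin; CN runs at -57.4° with length 15.3, so N = (8.243, -12.89). CN ⟂ NB, so NB runs at 32.60°; with |NB| = 9.4, B = (16.16, -7.825). ∠NBS = 43.9° gives BS at 168.7° from the x-axis; with |BS| = 23.8, S = (-7.176, -3.162). BS ⟂ SD, so SD runs at -101.3°; with |SD| = 20.7, D = (-11.23, -23.46). ∠SDL = 74.8° gives DL at 3.900° from the x-axis; with |DL| = 18.3, L = (7.025, -22.22). ∠DLF = 81.3° gives LF at 102.6° from the x-axis; with |LF| = 29.8, F = (0.5245, 6.867). Then |CF| = |F − C| = 6.887.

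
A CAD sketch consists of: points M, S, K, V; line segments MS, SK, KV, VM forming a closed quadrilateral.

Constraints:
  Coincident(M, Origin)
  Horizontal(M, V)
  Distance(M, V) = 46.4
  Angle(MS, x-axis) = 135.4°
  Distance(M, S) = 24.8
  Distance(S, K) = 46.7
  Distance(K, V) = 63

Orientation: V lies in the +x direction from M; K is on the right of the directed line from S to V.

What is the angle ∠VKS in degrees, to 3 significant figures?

72.8°

M is at the origin; M and V share the same y with |MV| = 46.4 and V in +x, so V = (46.4, 0). MS runs at 135.4° with |MS| = 24.8, so S = (-17.7, 17.4). K is determined by |SK| = 46.7 and |KV| = 63.0 together: it lies at the intersection of circle(S, 46.7) and circle(V, 63.0). With |SV| = 66.4, the foot of the radical line on SV is 19.7 from S and the perpendicular offset is √(46.7² − 19.7²) = 42.3. Taking the right-of-SV solution: K = (-9.73, -28.6).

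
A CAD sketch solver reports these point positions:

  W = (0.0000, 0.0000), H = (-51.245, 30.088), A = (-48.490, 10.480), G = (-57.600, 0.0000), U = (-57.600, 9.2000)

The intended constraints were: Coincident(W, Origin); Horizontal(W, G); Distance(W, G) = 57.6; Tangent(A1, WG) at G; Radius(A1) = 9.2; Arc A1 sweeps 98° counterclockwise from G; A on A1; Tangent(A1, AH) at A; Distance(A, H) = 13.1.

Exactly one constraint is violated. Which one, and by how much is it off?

Distance(A, H) = 13.1 — off by 6.70.

W = (0.00, 0.00) ✓; W.y = 0.00, G.y = 0.00 ✓; |WG| = 57.60 ✓; ∠(UG, GW) = 90.00° ✓; |UG| = 9.200 ✓; bearing(U→A) − bearing(U→G) = 98.00° ✓; |UA| = 9.199 ✓; ∠(UA, AH) = 90.00° ✓; |AH| = 19.80 ✗.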